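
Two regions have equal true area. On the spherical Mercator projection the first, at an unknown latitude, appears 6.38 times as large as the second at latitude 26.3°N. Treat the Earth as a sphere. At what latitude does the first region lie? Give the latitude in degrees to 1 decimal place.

69.2°

On Mercator, (apparent₁)/(apparent₂) = sec²φ₁ / sec²φ₂ when true areas are equal.
cos²φ₂ / cos²φ₁ = 6.38  ⇒  cos φ₁ = cos 26.3° / √6.38 = 0.8965/2.526 = 0.3549.
φ₁ = arccos(0.3549) ≈ 69.2°.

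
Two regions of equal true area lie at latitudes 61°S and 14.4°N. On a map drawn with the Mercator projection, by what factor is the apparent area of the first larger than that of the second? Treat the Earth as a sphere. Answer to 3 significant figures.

3.99

Mercator is conformal with k = sec φ, so areal scale = k² = sec²φ.
At 61°: sec²(61°) = 1/0.4848² = 4.255.
At 14.4°: sec²(14.4°) = 1/0.9686² = 1.066.
Ratio = 4.255/1.066 = cos²(14.4°)/cos²(61°) ≈ 3.99.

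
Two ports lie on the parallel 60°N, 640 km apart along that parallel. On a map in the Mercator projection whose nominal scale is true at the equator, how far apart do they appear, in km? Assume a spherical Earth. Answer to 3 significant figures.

For Mercator, h = k = sec φ (a conformal cylindrical projection has a single point scale, 1/cos φ).
Along the parallel, k = sec 60° = 1/0.5000 = 2.000.
Map distance = 640 × 2.000 ≈ 1280 km.

1280 km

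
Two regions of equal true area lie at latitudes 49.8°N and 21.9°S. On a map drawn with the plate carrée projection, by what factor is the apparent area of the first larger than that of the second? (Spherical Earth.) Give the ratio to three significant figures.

Plate carrée maps x = Rλ, y = Rφ. The meridian scale is h = 1 and the parallel scale is k = 1/cos φ = sec φ.
Areal scale at 49.8°: h·k = 1.000 × 1.549 = 1.549.
Areal scale at 21.9°: h·k = 1.000 × 1.078 = 1.078.
Ratio = 1.549/1.078 ≈ 1.44.

1.44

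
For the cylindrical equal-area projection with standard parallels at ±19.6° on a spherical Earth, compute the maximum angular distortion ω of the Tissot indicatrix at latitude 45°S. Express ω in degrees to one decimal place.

32.4°

Cylindrical equal-area (φ₀ = 19.6°): h = cos φ / cos 19.6° along meridians, k = cos 19.6° / cos φ along parallels; h·k = 1.
At 45°: h = 0.7506, k = 1.332; principal scales a = 1.332, b = 0.7506.
sin(ω/2) = (a − b)/(a + b) = 0.5817/2.083 = 0.2793, so ω = 2 arcsin(0.2793) ≈ 32.4°.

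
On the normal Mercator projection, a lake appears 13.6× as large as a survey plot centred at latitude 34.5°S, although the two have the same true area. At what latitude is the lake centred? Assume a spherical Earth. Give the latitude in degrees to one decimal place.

For equal true areas on Mercator, apparent areas scale as sec²φ, so the ratio is cos²φ₂ / cos²φ₁.
cos²φ₂ / cos²φ₁ = 13.6  ⇒  cos φ₁ = cos 34.5° / √13.6 = 0.8241/3.688 = 0.2235.
φ₁ = arccos(0.2235) ≈ 77.1°.

77.1°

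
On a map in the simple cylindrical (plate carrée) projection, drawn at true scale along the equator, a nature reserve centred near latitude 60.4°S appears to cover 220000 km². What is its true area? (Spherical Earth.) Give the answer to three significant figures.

109000 km²

For the equirectangular projection with φ₀ = 0 (plate carrée), h = 1 along meridians and k = sec φ along parallels.
Areal scale = h·k = 1 × sec φ; at 60.4°, h = 1.000, k = 2.025, so h·k = 2.025.
True area = apparent / (areal scale) = 220000 / 2.025 ≈ 109000 km².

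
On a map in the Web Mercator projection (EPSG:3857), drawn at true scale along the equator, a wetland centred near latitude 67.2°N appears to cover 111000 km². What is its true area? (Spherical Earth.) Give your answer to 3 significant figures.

The Mercator projection is conformal; its linear scale factor is the same in every direction and equals sec φ = 1/cos φ.
Areal scale = k² = sec²φ = 1/cos²(67.2°) = 1/0.3875² = 6.659.
True area = apparent / (areal scale) = 111000 / 6.659 ≈ 16700 km².

16700 km²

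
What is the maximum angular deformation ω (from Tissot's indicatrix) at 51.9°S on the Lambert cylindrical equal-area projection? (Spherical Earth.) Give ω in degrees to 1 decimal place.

The Lambert cylindrical equal-area projection is the cylindrical equal-area projection with its standard parallel at the equator (φ₀ = 0). Cylindrical equal-area (φ₀ = 0°): h = cos φ / cos 0° along meridians, k = cos 0° / cos φ along parallels; h·k = 1.
At 51.9°: h = 0.6170, k = 1.621; principal scales a = 1.621, b = 0.6170.
sin(ω/2) = (a − b)/(a + b) = 1.004/2.238 = 0.4485, so ω = 2 arcsin(0.4485) ≈ 53.3°.

53.3°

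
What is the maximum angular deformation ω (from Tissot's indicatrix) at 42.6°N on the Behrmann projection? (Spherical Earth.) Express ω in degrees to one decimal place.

18.5°

The Behrmann projection is cylindrical equal-area with φ₀ = 30°. Cylindrical equal-area (φ₀ = 30°): h = cos φ / cos 30° along meridians, k = cos 30° / cos φ along parallels; h·k = 1.
At 42.6°: h = 0.8500, k = 1.177; principal scales a = 1.177, b = 0.8500.
sin(ω/2) = (a − b)/(a + b) = 0.3265/2.026 = 0.1611, so ω = 2 arcsin(0.1611) ≈ 18.5°.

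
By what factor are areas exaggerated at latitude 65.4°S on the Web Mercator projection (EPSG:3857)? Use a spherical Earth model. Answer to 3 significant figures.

5.77

Mercator is conformal, so the point scale is isotropic: h = k = sec φ = 1/cos φ.
Areal scale = k² = sec²φ = 1/cos²(65.4°) = 1/0.4163² = 5.771.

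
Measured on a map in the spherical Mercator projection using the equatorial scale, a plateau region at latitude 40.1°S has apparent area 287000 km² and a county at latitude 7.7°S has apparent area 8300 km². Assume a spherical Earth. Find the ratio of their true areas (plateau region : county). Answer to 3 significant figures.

20.6

Mercator's areal exaggeration is sec²φ; hence true area = (apparent area) · cos²φ.
True area of plateau region: 287000 × cos²(40.1°) = 287000 × 0.5851 = 167900 km².
True area of county: 8300 × cos²(7.7°) = 8300 × 0.9820 = 8151 km².
Ratio = 167900 / 8151 ≈ 20.6.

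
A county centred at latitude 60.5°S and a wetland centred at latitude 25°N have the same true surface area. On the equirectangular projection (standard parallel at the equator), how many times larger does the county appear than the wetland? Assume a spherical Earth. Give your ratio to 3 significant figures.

Plate carrée maps x = Rλ, y = Rφ. The meridian scale is h = 1 and the parallel scale is k = 1/cos φ = sec φ.
Areal scale at 60.5°: h·k = 1.000 × 2.031 = 2.031.
Areal scale at 25°: h·k = 1.000 × 1.103 = 1.103.
Ratio = 2.031/1.103 ≈ 1.84.

1.84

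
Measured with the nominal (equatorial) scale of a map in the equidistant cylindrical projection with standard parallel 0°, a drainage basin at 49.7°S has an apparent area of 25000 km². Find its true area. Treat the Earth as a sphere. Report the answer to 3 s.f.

Plate carrée maps x = Rλ, y = Rφ. The meridian scale is h = 1 and the parallel scale is k = 1/cos φ = sec φ.
Areal scale = h·k = 1 × sec φ; at 49.7°, h = 1.000, k = 1.546, so h·k = 1.546.
True area = apparent / (areal scale) = 25000 / 1.546 ≈ 16200 km².

16200 km²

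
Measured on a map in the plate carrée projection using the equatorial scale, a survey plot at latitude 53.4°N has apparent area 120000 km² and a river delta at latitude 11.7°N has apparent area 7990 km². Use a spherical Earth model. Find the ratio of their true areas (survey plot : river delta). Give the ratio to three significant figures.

Plate carrée has h = 1 and k = sec φ, giving areal scale sec φ; true area = (apparent area) · cos φ.
True area of survey plot: 120000 × cos(53.4°) = 120000 × 0.5962 = 71550 km².
True area of river delta: 7990 × cos(11.7°) = 7990 × 0.9792 = 7824 km².
Ratio = 71550 / 7824 ≈ 9.14.

9.14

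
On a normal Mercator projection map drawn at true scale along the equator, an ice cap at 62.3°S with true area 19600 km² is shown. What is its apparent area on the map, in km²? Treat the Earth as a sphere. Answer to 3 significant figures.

Mercator is conformal, so the point scale is isotropic: h = k = sec φ = 1/cos φ.
Areal scale = k² = sec²φ = 1/cos²(62.3°) = 1/0.4648² = 4.628.
Apparent area = 19600 × 4.628 ≈ 90700 km².

90700 km²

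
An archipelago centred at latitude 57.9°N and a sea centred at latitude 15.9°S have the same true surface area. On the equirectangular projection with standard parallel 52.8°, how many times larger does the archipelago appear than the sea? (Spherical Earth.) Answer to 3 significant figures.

In the equirectangular projection with standard parallel φ₀ = 52.8° (x = Rλ cos φ₀, y = Rφ), meridians are true-scale (h = 1) and the parallel scale is k = cos φ₀ / cos φ.
Areal scale at 57.9°: h·k = 1.000 × 1.138 = 1.138.
Areal scale at 15.9°: h·k = 1.000 × 0.6287 = 0.6287.
Ratio = 1.138/0.6287 ≈ 1.81.

1.81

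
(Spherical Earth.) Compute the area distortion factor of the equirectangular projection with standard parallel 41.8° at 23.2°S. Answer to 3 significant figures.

0.811

With standard parallel φ₀ = 41.8°, the equirectangular projection gives x = Rλ cos φ₀, y = Rφ, so h = 1 and k = cos 41.8° / cos φ.
Areal scale = h·k = 1 × cos φ₀ / cos φ; at 23.2°, h = 1.000, k = 0.8111, so h·k = 0.8111.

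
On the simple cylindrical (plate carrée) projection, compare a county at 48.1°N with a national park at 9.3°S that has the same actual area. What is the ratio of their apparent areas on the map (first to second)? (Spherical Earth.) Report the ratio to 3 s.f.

For the equirectangular projection with φ₀ = 0 (plate carrée), h = 1 along meridians and k = sec φ along parallels.
Areal scale at 48.1°: h·k = 1.000 × 1.497 = 1.497.
Areal scale at 9.3°: h·k = 1.000 × 1.013 = 1.013.
Ratio = 1.497/1.013 ≈ 1.48.

1.48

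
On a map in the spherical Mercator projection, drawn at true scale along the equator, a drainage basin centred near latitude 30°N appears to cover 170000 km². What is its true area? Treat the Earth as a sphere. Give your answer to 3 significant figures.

128000 km²

For Mercator, h = k = sec φ (a conformal cylindrical projection has a single point scale, 1/cos φ).
Areal scale = k² = sec²φ = 1/cos²(30°) = 1/0.8660² = 1.333.
True area = apparent / (areal scale) = 170000 / 1.333 ≈ 128000 km².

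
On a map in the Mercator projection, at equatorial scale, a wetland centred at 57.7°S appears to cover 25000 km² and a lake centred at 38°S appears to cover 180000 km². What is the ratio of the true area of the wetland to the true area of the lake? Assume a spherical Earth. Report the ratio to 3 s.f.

0.0639

On Mercator the areal scale is sec²φ, so true area = apparent × cos²φ.
True area of wetland: 25000 × cos²(57.7°) = 25000 × 0.2855 = 7138 km².
True area of lake: 180000 × cos²(38°) = 180000 × 0.6210 = 111800 km².
Ratio = 7138 / 111800 ≈ 0.0639.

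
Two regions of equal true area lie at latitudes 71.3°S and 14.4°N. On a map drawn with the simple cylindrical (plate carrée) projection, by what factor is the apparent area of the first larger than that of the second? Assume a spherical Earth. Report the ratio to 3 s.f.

In the plate carrée (x = Rλ, y = Rφ), meridians are true-scale (h = 1) and parallels are stretched by k = sec φ.
Areal scale at 71.3°: h·k = 1.000 × 3.119 = 3.119.
Areal scale at 14.4°: h·k = 1.000 × 1.032 = 1.032.
Ratio = 3.119/1.032 ≈ 3.02.

3.02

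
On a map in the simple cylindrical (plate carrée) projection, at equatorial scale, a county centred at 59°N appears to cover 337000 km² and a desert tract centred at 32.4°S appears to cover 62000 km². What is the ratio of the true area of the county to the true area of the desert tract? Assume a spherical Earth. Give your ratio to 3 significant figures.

On the plate carrée, areal scale = h·k = 1 × sec φ, so true area = apparent × cos φ.
True area of county: 337000 × cos(59°) = 337000 × 0.5150 = 173600 km².
True area of desert tract: 62000 × cos(32.4°) = 62000 × 0.8443 = 52350 km².
Ratio = 173600 / 52350 ≈ 3.32.

3.32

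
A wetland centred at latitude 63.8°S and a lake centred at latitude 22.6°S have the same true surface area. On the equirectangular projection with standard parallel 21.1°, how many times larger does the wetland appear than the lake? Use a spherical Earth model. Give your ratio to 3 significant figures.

In the equirectangular projection with standard parallel φ₀ = 21.1° (x = Rλ cos φ₀, y = Rφ), meridians are true-scale (h = 1) and the parallel scale is k = cos φ₀ / cos φ.
Areal scale at 63.8°: h·k = 1.000 × 2.113 = 2.113.
Areal scale at 22.6°: h·k = 1.000 × 1.011 = 1.011.
Ratio = 2.113/1.011 ≈ 2.09.

2.09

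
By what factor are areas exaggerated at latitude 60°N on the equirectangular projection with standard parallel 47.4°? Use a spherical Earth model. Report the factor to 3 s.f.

1.35

With standard parallel φ₀ = 47.4°, the equirectangular projection gives x = Rλ cos φ₀, y = Rφ, so h = 1 and k = cos 47.4° / cos φ.
Areal scale = h·k = 1 × cos φ₀ / cos φ; at 60°, h = 1.000, k = 1.354, so h·k = 1.354.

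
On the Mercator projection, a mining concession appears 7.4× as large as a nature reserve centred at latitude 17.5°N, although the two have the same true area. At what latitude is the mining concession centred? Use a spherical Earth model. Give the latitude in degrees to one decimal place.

69.5°

On Mercator, (apparent₁)/(apparent₂) = sec²φ₁ / sec²φ₂ when true areas are equal.
cos²φ₂ / cos²φ₁ = 7.4  ⇒  cos φ₁ = cos 17.5° / √7.4 = 0.9537/2.720 = 0.3506.
φ₁ = arccos(0.3506) ≈ 69.5°.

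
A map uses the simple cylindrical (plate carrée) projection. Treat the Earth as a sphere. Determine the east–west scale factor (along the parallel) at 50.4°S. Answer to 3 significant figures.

1.57

For the equirectangular projection with φ₀ = 0 (plate carrée), h = 1 along meridians and k = sec φ along parallels.
k = 1/cos 50.4° = 1/0.6374 = 1.569.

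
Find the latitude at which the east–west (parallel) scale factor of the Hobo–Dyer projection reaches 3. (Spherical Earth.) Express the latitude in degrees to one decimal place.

74.7°

Hobo–Dyer is a cylindrical equal-area projection with standard parallels at ±37.5°. A cylindrical equal-area projection with standard parallel φ₀ has meridian scale h = cos φ / cos φ₀ and parallel scale k = cos φ₀ / cos φ (so areas are preserved, h·k = 1).
k = cos φ₀ / cos φ = 3  ⇒  cos φ = cos 37.5° / 3 = 0.2645.
φ = arccos(0.2645) ≈ 74.7°.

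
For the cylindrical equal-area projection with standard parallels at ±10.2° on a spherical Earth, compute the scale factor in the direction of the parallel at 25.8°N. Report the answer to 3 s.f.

A cylindrical equal-area projection with standard parallel φ₀ has meridian scale h = cos φ / cos φ₀ and parallel scale k = cos φ₀ / cos φ (so areas are preserved, h·k = 1).
k = cos 10.2° / cos 25.8° = 0.9842/0.9003 = 1.093.

1.09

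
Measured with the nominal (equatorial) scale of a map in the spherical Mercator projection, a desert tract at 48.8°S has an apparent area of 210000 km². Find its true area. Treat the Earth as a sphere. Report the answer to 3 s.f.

The Mercator projection is conformal; its linear scale factor is the same in every direction and equals sec φ = 1/cos φ.
Areal scale = k² = sec²φ = 1/cos²(48.8°) = 1/0.6587² = 2.305.
True area = apparent / (areal scale) = 210000 / 2.305 ≈ 91100 km².

91100 km²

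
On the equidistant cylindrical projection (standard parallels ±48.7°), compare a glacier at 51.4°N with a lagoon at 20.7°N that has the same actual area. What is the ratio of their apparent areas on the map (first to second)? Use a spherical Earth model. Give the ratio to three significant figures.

1.50

In the equirectangular projection with standard parallel φ₀ = 48.7° (x = Rλ cos φ₀, y = Rφ), meridians are true-scale (h = 1) and the parallel scale is k = cos φ₀ / cos φ.
Areal scale at 51.4°: h·k = 1.000 × 1.058 = 1.058.
Areal scale at 20.7°: h·k = 1.000 × 0.7055 = 0.7055.
Ratio = 1.058/0.7055 ≈ 1.50.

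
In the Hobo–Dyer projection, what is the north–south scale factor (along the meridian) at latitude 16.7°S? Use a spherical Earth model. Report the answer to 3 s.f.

The Hobo–Dyer projection is cylindrical equal-area with φ₀ = 37.5°. A cylindrical equal-area projection with standard parallel φ₀ has meridian scale h = cos φ / cos φ₀ and parallel scale k = cos φ₀ / cos φ (so areas are preserved, h·k = 1).
h = cos 16.7° / cos 37.5° = 0.9578/0.7934 = 1.207.

1.21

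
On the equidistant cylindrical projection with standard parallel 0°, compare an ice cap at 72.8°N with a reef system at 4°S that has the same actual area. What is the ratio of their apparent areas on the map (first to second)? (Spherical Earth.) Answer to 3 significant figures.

3.37

For the equirectangular projection with φ₀ = 0 (plate carrée), h = 1 along meridians and k = sec φ along parallels.
Areal scale at 72.8°: h·k = 1.000 × 3.382 = 3.382.
Areal scale at 4°: h·k = 1.000 × 1.002 = 1.002.
Ratio = 3.382/1.002 ≈ 3.37.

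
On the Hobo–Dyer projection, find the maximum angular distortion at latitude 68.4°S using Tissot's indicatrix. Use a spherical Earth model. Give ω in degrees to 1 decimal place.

80.4°

The Hobo–Dyer projection is cylindrical equal-area with φ₀ = 37.5°. A cylindrical equal-area projection with standard parallel φ₀ has meridian scale h = cos φ / cos φ₀ and parallel scale k = cos φ₀ / cos φ (so areas are preserved, h·k = 1).
At 68.4°: h = 0.4640, k = 2.155; principal scales a = 2.155, b = 0.4640.
sin(ω/2) = (a − b)/(a + b) = 1.691/2.619 = 0.6457, so ω = 2 arcsin(0.6457) ≈ 80.4°.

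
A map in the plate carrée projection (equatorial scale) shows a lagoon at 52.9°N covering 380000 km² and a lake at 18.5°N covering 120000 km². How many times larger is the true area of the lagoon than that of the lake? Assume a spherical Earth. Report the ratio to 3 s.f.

2.01

Plate carrée has h = 1 and k = sec φ, giving areal scale sec φ; true area = (apparent area) · cos φ.
True area of lagoon: 380000 × cos(52.9°) = 380000 × 0.6032 = 229200 km².
True area of lake: 120000 × cos(18.5°) = 120000 × 0.9483 = 113800 km².
Ratio = 229200 / 113800 ≈ 2.01.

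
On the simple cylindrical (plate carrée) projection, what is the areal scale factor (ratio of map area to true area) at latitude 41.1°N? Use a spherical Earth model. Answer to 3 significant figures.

For the equirectangular projection with φ₀ = 0 (plate carrée), h = 1 along meridians and k = sec φ along parallels.
Areal scale = h·k = 1 × sec φ; at 41.1°, h = 1.000, k = 1.327, so h·k = 1.327.

1.33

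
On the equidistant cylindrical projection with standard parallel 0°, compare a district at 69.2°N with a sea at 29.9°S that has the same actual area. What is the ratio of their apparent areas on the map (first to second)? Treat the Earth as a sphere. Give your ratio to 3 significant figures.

In the plate carrée (x = Rλ, y = Rφ), meridians are true-scale (h = 1) and parallels are stretched by k = sec φ.
Areal scale at 69.2°: h·k = 1.000 × 2.816 = 2.816.
Areal scale at 29.9°: h·k = 1.000 × 1.154 = 1.154.
Ratio = 2.816/1.154 ≈ 2.44.

2.44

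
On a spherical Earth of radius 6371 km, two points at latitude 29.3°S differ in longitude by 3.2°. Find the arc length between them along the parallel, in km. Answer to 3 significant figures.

310 km

Arc length along a parallel = R cos φ · Δλ (with Δλ in radians).
= 6371 × cos 29.3° × (3.2° × π/180) = 6371 × 0.8721 × 0.05585 ≈ 310 km.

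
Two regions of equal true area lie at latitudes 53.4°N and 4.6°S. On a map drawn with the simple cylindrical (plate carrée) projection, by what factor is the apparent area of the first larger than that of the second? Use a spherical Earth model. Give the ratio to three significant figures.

1.67

For the equirectangular projection with φ₀ = 0 (plate carrée), h = 1 along meridians and k = sec φ along parallels.
Areal scale at 53.4°: h·k = 1.000 × 1.677 = 1.677.
Areal scale at 4.6°: h·k = 1.000 × 1.003 = 1.003.
Ratio = 1.677/1.003 ≈ 1.67.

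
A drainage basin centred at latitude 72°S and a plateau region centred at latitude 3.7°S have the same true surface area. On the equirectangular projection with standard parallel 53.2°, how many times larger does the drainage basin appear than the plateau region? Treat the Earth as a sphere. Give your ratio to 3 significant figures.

3.23

The equidistant cylindrical projection with φ₀ = 53.2° has h = 1 (meridians true) and k = cos φ₀ / cos φ along parallels.
Areal scale at 72°: h·k = 1.000 × 1.938 = 1.938.
Areal scale at 3.7°: h·k = 1.000 × 0.6003 = 0.6003.
Ratio = 1.938/0.6003 ≈ 3.23.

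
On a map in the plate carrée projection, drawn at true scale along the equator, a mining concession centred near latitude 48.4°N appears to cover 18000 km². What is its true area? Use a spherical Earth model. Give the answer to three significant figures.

12000 km²

Plate carrée maps x = Rλ, y = Rφ. The meridian scale is h = 1 and the parallel scale is k = 1/cos φ = sec φ.
Areal scale = h·k = 1 × sec φ; at 48.4°, h = 1.000, k = 1.506, so h·k = 1.506.
True area = apparent / (areal scale) = 18000 / 1.506 ≈ 12000 km².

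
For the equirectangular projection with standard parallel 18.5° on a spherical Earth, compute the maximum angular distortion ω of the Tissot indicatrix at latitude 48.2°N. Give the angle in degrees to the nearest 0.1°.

20.1°

The equidistant cylindrical projection with φ₀ = 18.5° has h = 1 (meridians true) and k = cos φ₀ / cos φ along parallels.
At 48.2°: h = 1.000, k = 1.423; principal scales a = 1.423, b = 1.000.
sin(ω/2) = (a − b)/(a + b) = 0.4228/2.423 = 0.1745, so ω = 2 arcsin(0.1745) ≈ 20.1°.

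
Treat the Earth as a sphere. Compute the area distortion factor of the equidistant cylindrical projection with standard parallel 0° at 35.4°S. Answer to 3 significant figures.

In the plate carrée (x = Rλ, y = Rφ), meridians are true-scale (h = 1) and parallels are stretched by k = sec φ.
Areal scale = h·k = 1 × sec φ; at 35.4°, h = 1.000, k = 1.227, so h·k = 1.227.

1.23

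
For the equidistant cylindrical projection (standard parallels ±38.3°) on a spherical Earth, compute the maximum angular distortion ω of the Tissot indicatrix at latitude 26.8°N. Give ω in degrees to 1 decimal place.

7.4°

The equidistant cylindrical projection with φ₀ = 38.3° has h = 1 (meridians true) and k = cos φ₀ / cos φ along parallels.
At 26.8°: h = 1.000, k = 0.8792; principal scales a = 1.000, b = 0.8792.
sin(ω/2) = (a − b)/(a + b) = 0.1208/1.879 = 0.06427, so ω = 2 arcsin(0.06427) ≈ 7.4°.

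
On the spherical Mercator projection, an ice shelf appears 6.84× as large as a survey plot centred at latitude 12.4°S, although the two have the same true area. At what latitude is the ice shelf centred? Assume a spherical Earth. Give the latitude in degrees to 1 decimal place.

On Mercator, (apparent₁)/(apparent₂) = sec²φ₁ / sec²φ₂ when true areas are equal.
cos²φ₂ / cos²φ₁ = 6.84  ⇒  cos φ₁ = cos 12.4° / √6.84 = 0.9767/2.615 = 0.3734.
φ₁ = arccos(0.3734) ≈ 68.1°.

68.1°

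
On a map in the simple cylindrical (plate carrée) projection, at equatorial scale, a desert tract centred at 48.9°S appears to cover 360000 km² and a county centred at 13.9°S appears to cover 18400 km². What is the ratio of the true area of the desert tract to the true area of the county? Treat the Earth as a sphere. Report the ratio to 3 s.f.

Plate carrée has h = 1 and k = sec φ, giving areal scale sec φ; true area = (apparent area) · cos φ.
True area of desert tract: 360000 × cos(48.9°) = 360000 × 0.6574 = 236700 km².
True area of county: 18400 × cos(13.9°) = 18400 × 0.9707 = 17860 km².
Ratio = 236700 / 17860 ≈ 13.2.

13.2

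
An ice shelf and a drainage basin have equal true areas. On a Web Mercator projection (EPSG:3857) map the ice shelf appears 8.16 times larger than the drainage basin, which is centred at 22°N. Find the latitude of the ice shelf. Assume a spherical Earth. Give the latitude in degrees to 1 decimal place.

71.1°

Mercator areal scale is sec²φ, so apparent-area ratio = sec²φ₁ / sec²φ₂ = cos²φ₂ / cos²φ₁.
cos²φ₂ / cos²φ₁ = 8.16  ⇒  cos φ₁ = cos 22° / √8.16 = 0.9272/2.857 = 0.3246.
φ₁ = arccos(0.3246) ≈ 71.1°.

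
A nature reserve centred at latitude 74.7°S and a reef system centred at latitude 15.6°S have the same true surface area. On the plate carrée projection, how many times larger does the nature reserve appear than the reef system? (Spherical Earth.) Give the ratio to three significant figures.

3.65

For the equirectangular projection with φ₀ = 0 (plate carrée), h = 1 along meridians and k = sec φ along parallels.
Areal scale at 74.7°: h·k = 1.000 × 3.790 = 3.790.
Areal scale at 15.6°: h·k = 1.000 × 1.038 = 1.038.
Ratio = 3.790/1.038 ≈ 3.65.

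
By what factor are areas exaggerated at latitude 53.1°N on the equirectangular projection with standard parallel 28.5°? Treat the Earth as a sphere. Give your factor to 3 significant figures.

In the equirectangular projection with standard parallel φ₀ = 28.5° (x = Rλ cos φ₀, y = Rφ), meridians are true-scale (h = 1) and the parallel scale is k = cos φ₀ / cos φ.
Areal scale = h·k = 1 × cos φ₀ / cos φ; at 53.1°, h = 1.000, k = 1.464, so h·k = 1.464.

1.46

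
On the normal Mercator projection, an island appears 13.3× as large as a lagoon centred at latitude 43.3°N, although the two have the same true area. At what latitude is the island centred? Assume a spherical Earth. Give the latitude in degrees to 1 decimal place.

For equal true areas on Mercator, apparent areas scale as sec²φ, so the ratio is cos²φ₂ / cos²φ₁.
cos²φ₂ / cos²φ₁ = 13.3  ⇒  cos φ₁ = cos 43.3° / √13.3 = 0.7278/3.647 = 0.1996.
φ₁ = arccos(0.1996) ≈ 78.5°.

78.5°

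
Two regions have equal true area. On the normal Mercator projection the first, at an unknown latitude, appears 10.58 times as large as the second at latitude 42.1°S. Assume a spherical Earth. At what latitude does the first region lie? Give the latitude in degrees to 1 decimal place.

76.8°

On Mercator, (apparent₁)/(apparent₂) = sec²φ₁ / sec²φ₂ when true areas are equal.
cos²φ₂ / cos²φ₁ = 10.58  ⇒  cos φ₁ = cos 42.1° / √10.58 = 0.7420/3.253 = 0.2281.
φ₁ = arccos(0.2281) ≈ 76.8°.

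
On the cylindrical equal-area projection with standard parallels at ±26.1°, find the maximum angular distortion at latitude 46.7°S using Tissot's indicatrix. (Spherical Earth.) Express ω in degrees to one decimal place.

30.5°

For cylindrical equal-area with standard parallel φ₀, h = cos φ / cos φ₀ and k = cos φ₀ / cos φ, so h·k = 1.
At 46.7°: h = 0.7637, k = 1.309; principal scales a = 1.309, b = 0.7637.
sin(ω/2) = (a − b)/(a + b) = 0.5457/2.073 = 0.2632, so ω = 2 arcsin(0.2632) ≈ 30.5°.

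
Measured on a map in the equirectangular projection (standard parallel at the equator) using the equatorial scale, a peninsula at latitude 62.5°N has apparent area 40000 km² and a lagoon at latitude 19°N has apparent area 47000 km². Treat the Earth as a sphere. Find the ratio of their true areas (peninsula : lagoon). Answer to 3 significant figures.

0.416

On the plate carrée, areal scale = h·k = 1 × sec φ, so true area = apparent × cos φ.
True area of peninsula: 40000 × cos(62.5°) = 40000 × 0.4617 = 18470 km².
True area of lagoon: 47000 × cos(19°) = 47000 × 0.9455 = 44440 km².
Ratio = 18470 / 44440 ≈ 0.416.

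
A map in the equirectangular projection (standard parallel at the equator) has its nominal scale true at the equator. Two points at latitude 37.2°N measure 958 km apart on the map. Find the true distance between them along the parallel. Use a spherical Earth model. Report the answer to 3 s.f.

In the plate carrée (x = Rλ, y = Rφ), meridians are true-scale (h = 1) and parallels are stretched by k = sec φ.
Along the parallel at 37.2°, map distances are exaggerated by k = sec 37.2° = 1.255.
True distance = 958 / 1.255 = 958 × cos 37.2° ≈ 763 km.

763 km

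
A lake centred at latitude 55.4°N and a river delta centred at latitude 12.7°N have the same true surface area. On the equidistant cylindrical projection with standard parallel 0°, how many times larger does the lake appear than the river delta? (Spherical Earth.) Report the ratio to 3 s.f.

1.72

For the equirectangular projection with φ₀ = 0 (plate carrée), h = 1 along meridians and k = sec φ along parallels.
Areal scale at 55.4°: h·k = 1.000 × 1.761 = 1.761.
Areal scale at 12.7°: h·k = 1.000 × 1.025 = 1.025.
Ratio = 1.761/1.025 ≈ 1.72.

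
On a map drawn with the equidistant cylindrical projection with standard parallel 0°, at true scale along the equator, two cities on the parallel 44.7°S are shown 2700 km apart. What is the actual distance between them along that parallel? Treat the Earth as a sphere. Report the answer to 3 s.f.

1920 km

In the plate carrée (x = Rλ, y = Rφ), meridians are true-scale (h = 1) and parallels are stretched by k = sec φ.
Along the parallel at 44.7°, map distances are exaggerated by k = sec 44.7° = 1.407.
True distance = 2700 / 1.407 = 2700 × cos 44.7° ≈ 1920 km.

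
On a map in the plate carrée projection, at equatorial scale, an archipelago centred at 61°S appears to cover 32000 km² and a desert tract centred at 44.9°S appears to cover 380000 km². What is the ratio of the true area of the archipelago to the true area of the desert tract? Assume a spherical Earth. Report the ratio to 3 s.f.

Plate carrée has h = 1 and k = sec φ, giving areal scale sec φ; true area = (apparent area) · cos φ.
True area of archipelago: 32000 × cos(61°) = 32000 × 0.4848 = 15510 km².
True area of desert tract: 380000 × cos(44.9°) = 380000 × 0.7083 = 269200 km².
Ratio = 15510 / 269200 ≈ 0.0576.

0.0576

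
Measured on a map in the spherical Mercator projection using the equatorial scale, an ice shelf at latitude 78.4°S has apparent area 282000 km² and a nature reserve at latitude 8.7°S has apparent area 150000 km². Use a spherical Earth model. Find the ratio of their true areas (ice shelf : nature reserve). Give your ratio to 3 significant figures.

Since Mercator area scale is 1/cos²φ, the true area equals the apparent area multiplied by cos²φ.
True area of ice shelf: 282000 × cos²(78.4°) = 282000 × 0.04043 = 11400 km².
True area of nature reserve: 150000 × cos²(8.7°) = 150000 × 0.9771 = 146600 km².
Ratio = 11400 / 146600 ≈ 0.0778.

0.0778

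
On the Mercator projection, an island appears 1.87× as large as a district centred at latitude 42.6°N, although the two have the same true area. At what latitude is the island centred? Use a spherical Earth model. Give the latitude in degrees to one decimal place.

For equal true areas on Mercator, apparent areas scale as sec²φ, so the ratio is cos²φ₂ / cos²φ₁.
cos²φ₂ / cos²φ₁ = 1.87  ⇒  cos φ₁ = cos 42.6° / √1.87 = 0.7361/1.367 = 0.5383.
φ₁ = arccos(0.5383) ≈ 57.4°.

57.4°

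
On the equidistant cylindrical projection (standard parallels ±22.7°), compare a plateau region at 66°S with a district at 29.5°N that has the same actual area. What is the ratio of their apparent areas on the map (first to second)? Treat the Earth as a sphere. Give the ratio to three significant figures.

With standard parallel φ₀ = 22.7°, the equirectangular projection gives x = Rλ cos φ₀, y = Rφ, so h = 1 and k = cos 22.7° / cos φ.
Areal scale at 66°: h·k = 1.000 × 2.268 = 2.268.
Areal scale at 29.5°: h·k = 1.000 × 1.060 = 1.060.
Ratio = 2.268/1.060 ≈ 2.14.

2.14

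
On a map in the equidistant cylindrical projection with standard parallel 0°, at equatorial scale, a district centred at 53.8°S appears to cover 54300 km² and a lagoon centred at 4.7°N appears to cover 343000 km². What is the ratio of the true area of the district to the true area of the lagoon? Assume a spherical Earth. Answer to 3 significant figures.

Plate carrée has h = 1 and k = sec φ, giving areal scale sec φ; true area = (apparent area) · cos φ.
True area of district: 54300 × cos(53.8°) = 54300 × 0.5906 = 32070 km².
True area of lagoon: 343000 × cos(4.7°) = 343000 × 0.9966 = 341800 km².
Ratio = 32070 / 341800 ≈ 0.0938.

0.0938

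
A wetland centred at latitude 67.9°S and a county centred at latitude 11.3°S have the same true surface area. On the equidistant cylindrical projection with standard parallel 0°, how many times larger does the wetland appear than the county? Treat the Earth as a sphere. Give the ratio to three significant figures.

2.61

Plate carrée maps x = Rλ, y = Rφ. The meridian scale is h = 1 and the parallel scale is k = 1/cos φ = sec φ.
Areal scale at 67.9°: h·k = 1.000 × 2.658 = 2.658.
Areal scale at 11.3°: h·k = 1.000 × 1.020 = 1.020.
Ratio = 2.658/1.020 ≈ 2.61.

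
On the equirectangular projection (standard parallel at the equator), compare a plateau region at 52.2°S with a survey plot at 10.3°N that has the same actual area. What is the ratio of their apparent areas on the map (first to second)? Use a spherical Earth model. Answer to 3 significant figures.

1.61

In the plate carrée (x = Rλ, y = Rφ), meridians are true-scale (h = 1) and parallels are stretched by k = sec φ.
Areal scale at 52.2°: h·k = 1.000 × 1.632 = 1.632.
Areal scale at 10.3°: h·k = 1.000 × 1.016 = 1.016.
Ratio = 1.632/1.016 ≈ 1.61.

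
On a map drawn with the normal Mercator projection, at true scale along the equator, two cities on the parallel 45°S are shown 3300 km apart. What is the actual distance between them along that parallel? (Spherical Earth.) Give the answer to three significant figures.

2330 km

The Mercator projection is conformal; its linear scale factor is the same in every direction and equals sec φ = 1/cos φ.
Along the parallel at 45°, map distances are exaggerated by k = sec 45° = 1.414.
True distance = 3300 / 1.414 = 3300 × cos 45° ≈ 2330 km.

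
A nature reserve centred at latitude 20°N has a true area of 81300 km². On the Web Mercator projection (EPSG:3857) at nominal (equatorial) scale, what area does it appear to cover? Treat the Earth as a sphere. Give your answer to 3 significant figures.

Mercator is conformal, so the point scale is isotropic: h = k = sec φ = 1/cos φ.
Areal scale = k² = sec²φ = 1/cos²(20°) = 1/0.9397² = 1.132.
Apparent area = 81300 × 1.132 ≈ 92100 km².

92100 km²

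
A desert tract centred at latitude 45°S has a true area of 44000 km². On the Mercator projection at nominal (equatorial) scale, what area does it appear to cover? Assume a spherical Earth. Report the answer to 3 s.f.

88000 km²

For Mercator, h = k = sec φ (a conformal cylindrical projection has a single point scale, 1/cos φ).
Areal scale = k² = sec²φ = 1/cos²(45°) = 1/0.7071² = 2.000.
Apparent area = 44000 × 2.000 ≈ 88000 km².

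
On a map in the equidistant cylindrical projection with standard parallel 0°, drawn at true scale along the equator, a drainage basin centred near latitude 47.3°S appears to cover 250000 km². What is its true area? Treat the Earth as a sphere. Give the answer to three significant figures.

170000 km²

In the plate carrée (x = Rλ, y = Rφ), meridians are true-scale (h = 1) and parallels are stretched by k = sec φ.
Areal scale = h·k = 1 × sec φ; at 47.3°, h = 1.000, k = 1.475, so h·k = 1.475.
True area = apparent / (areal scale) = 250000 / 1.475 ≈ 170000 km².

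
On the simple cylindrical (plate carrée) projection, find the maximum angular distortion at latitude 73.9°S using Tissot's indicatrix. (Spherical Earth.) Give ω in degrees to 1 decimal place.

For the equirectangular projection with φ₀ = 0 (plate carrée), h = 1 along meridians and k = sec φ along parallels.
At 73.9°: h = 1.000, k = 3.606; principal scales a = 3.606, b = 1.000.
sin(ω/2) = (a − b)/(a + b) = 2.606/4.606 = 0.5658, so ω = 2 arcsin(0.5658) ≈ 68.9°.

68.9°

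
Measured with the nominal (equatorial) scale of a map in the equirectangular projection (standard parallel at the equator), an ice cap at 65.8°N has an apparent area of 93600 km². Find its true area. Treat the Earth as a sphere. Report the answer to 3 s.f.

Plate carrée maps x = Rλ, y = Rφ. The meridian scale is h = 1 and the parallel scale is k = 1/cos φ = sec φ.
Areal scale = h·k = 1 × sec φ; at 65.8°, h = 1.000, k = 2.439, so h·k = 2.439.
True area = apparent / (areal scale) = 93600 / 2.439 ≈ 38400 km².

38400 km²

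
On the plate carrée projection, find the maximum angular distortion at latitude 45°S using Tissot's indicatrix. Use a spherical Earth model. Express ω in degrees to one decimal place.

In the plate carrée (x = Rλ, y = Rφ), meridians are true-scale (h = 1) and parallels are stretched by k = sec φ.
At 45°: h = 1.000, k = 1.414; principal scales a = 1.414, b = 1.000.
sin(ω/2) = (a − b)/(a + b) = 0.4142/2.414 = 0.1716, so ω = 2 arcsin(0.1716) ≈ 19.8°.

19.8°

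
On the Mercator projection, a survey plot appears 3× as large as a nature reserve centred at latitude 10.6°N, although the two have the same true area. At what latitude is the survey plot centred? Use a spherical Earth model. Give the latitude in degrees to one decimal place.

Mercator areal scale is sec²φ, so apparent-area ratio = sec²φ₁ / sec²φ₂ = cos²φ₂ / cos²φ₁.
cos²φ₂ / cos²φ₁ = 3  ⇒  cos φ₁ = cos 10.6° / √3 = 0.9829/1.732 = 0.5675.
φ₁ = arccos(0.5675) ≈ 55.4°.

55.4°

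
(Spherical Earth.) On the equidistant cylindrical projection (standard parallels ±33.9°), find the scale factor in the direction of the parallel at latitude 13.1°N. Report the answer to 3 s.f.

0.852

The equidistant cylindrical projection with φ₀ = 33.9° has h = 1 (meridians true) and k = cos φ₀ / cos φ along parallels.
k = cos 33.9° / cos 13.1° = 0.8300/0.9740 = 0.8522.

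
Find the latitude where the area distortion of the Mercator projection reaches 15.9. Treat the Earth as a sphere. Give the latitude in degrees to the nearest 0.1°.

Mercator areal scale is sec²φ.
sec²φ = 15.9  ⇒  cos²φ = 0.06289  ⇒  cos φ = 0.2508.
φ = arccos(0.2508) ≈ 75.5°.

75.5°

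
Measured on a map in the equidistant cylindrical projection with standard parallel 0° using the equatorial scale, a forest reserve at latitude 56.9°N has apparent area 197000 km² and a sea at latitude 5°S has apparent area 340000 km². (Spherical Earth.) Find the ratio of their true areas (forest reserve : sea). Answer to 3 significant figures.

Plate carrée has h = 1 and k = sec φ, giving areal scale sec φ; true area = (apparent area) · cos φ.
True area of forest reserve: 197000 × cos(56.9°) = 197000 × 0.5461 = 107600 km².
True area of sea: 340000 × cos(5°) = 340000 × 0.9962 = 338700 km².
Ratio = 107600 / 338700 ≈ 0.318.

0.318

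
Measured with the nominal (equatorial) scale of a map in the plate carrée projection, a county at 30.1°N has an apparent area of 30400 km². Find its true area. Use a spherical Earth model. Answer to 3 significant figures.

26300 km²

Plate carrée maps x = Rλ, y = Rφ. The meridian scale is h = 1 and the parallel scale is k = 1/cos φ = sec φ.
Areal scale = h·k = 1 × sec φ; at 30.1°, h = 1.000, k = 1.156, so h·k = 1.156.
True area = apparent / (areal scale) = 30400 / 1.156 ≈ 26300 km².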